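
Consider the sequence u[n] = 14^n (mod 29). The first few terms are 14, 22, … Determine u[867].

27

Computing terms: u[1] = 14,  u[2] = 22,  u[3] = 18,  u[4] = 20,  u[5] = 19,  u[6] = 5,  u[7] = 12,  u[8] = 23,  u[9] = 3,  u[10] = 13,  u[11] = 8,  u[12] = 25,  u[13] = 2,  u[14] = 28,  u[15] = 15,  u[16] = 7,  u[17] = 11,  u[18] = 9,  u[19] = 10,  u[20] = 24,  u[21] = 17,  u[22] = 6,  u[23] = 26,  u[24] = 16,  u[25] = 21,  u[26] = 4,  u[27] = 27,  u[28] = 1,  u[29] = 14.
Since u[29] = u[1] = 14, the sequence is periodic with period 28.
(867 - 1) mod 28 = 26, so u[867] = u[27] = 27.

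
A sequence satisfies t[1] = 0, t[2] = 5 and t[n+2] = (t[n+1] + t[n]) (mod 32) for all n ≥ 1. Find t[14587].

Listing terms: t[1] = 0,  t[2] = 5,  t[3] = 5,  t[4] = 10,  t[5] = 15,  t[6] = 25,  t[7] = 8,  t[8] = 1,  t[9] = 9,  t[10] = 10,  t[11] = 19,  t[12] = 29,  t[13] = 16,  t[14] = 13,  t[15] = 29,  t[16] = 10,  t[17] = 7,  t[18] = 17,  t[19] = 24,  t[20] = 9,  t[21] = 1,  t[22] = 10,  t[23] = 11,  t[24] = 21,  t[25] = 0,  t[26] = 21,  t[27] = 21,  t[28] = 10,  t[29] = 31,  t[30] = 9,  t[31] = 8,  t[32] = 17,  t[33] = 25,  t[34] = 10,  t[35] = 3,  t[36] = 13,  t[37] = 16,  t[38] = 29,  t[39] = 13,  t[40] = 10,  t[41] = 23,  t[42] = 1,  t[43] = 24,  t[44] = 25,  t[45] = 17,  t[46] = 10,  t[47] = 27,  t[48] = 5,  t[49] = 0,  t[50] = 5.
Since (t[49], t[50]) = (t[1], t[2]) = (0, 5) (two consecutive terms determine the rest), the sequence is periodic with period 48.
So t[14587] = t[1 + ((14587-1) mod 48)] = t[43] = 24.

24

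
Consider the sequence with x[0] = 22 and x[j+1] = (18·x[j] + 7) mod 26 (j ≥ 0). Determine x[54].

We have x[0] = 22; x[1] = 13; x[2] = 7; x[3] = 3; x[4] = 9; x[5] = 13.
Since x[5] = x[1] = 13, the sequence is eventually periodic: after a pre-period of length 1 it cycles with period 4.
For j ≥ 1, x[j] depends only on (j - 1) mod 4. (54 - 1) mod 4 = 1, so x[54] = x[2] = 7.

7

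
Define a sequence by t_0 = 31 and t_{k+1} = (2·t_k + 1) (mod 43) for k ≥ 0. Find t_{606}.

38

Listing terms: t_0 = 31,  t_1 = 20,  t_2 = 41,  t_3 = 40,  t_4 = 38,  t_5 = 34,  t_6 = 26,  t_7 = 10,  t_8 = 21,  t_9 = 0,  t_{10} = 1,  t_{11} = 3,  t_{12} = 7,  t_{13} = 15,  t_{14} = 31.
Since t_{14} = t_0 = 31, the sequence is periodic with period 14.
(606 - 0) mod 14 = 4, so t_{606} = t_4 = 38.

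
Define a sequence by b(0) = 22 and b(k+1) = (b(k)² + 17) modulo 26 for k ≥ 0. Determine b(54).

4

We have b(0) = 22, b(1) = 7, b(2) = 14, b(3) = 5, b(4) = 16, b(5) = 13, b(6) = 4, b(7) = 7.
Since b(7) = b(1) = 7, the sequence is eventually periodic: after a pre-period of length 1 it cycles with period 6.
For k ≥ 1, b(k) depends only on (k - 1) mod 6. (54 - 1) mod 6 = 5, so b(54) = b(6) = 4.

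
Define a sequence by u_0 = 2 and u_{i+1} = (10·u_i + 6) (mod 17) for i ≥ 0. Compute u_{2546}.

Computing terms: u_0 = 2; u_1 = 9; u_2 = 11; u_3 = 14; u_4 = 10; u_5 = 4; u_6 = 12; u_7 = 7; u_8 = 8; u_9 = 1; u_{10} = 16; u_{11} = 13; u_{12} = 0; u_{13} = 6; u_{14} = 15; u_{15} = 3; u_{16} = 2.
Since u_{16} = u_0 = 2, the sequence is periodic with period 16.
So u_{2546} = u_{0 + ((2546-0) mod 16)} = u_2 = 11.

11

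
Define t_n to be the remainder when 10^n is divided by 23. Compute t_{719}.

Computing terms: t_0 = 1,  t_1 = 10,  t_2 = 8,  t_3 = 11,  t_4 = 18,  t_5 = 19,  t_6 = 6,  t_7 = 14,  t_8 = 2,  t_9 = 20,  t_{10} = 16,  t_{11} = 22,  t_{12} = 13,  t_{13} = 15,  t_{14} = 12,  t_{15} = 5,  t_{16} = 4,  t_{17} = 17,  t_{18} = 9,  t_{19} = 21,  t_{20} = 3,  t_{21} = 7,  t_{22} = 1.
The sequence repeats with period 22.
(719 - 0) mod 22 = 15, so t_{719} = t_{15} = 5.

5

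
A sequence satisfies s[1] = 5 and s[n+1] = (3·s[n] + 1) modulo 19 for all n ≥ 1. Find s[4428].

14

s[1] = 5; s[2] = 16; s[3] = 11; s[4] = 15; s[5] = 8; s[6] = 6; s[7] = 0; s[8] = 1; s[9] = 4; s[10] = 13; s[11] = 2; s[12] = 7; s[13] = 3; s[14] = 10; s[15] = 12; s[16] = 18; s[17] = 17; s[18] = 14; s[19] = 5.
The sequence repeats with period 18.
So s[4428] = s[1 + ((4428-1) mod 18)] = s[18] = 14.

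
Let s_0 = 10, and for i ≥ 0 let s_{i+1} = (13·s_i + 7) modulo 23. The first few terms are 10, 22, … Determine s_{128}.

Computing terms: s_0 = 10; s_1 = 22; s_2 = 17; s_3 = 21; s_4 = 4; s_5 = 13; s_6 = 15; s_7 = 18; s_8 = 11; s_9 = 12; s_{10} = 2; s_{11} = 10.
The sequence repeats with period 11.
So s_{128} = s_{0 + ((128-0) mod 11)} = s_7 = 18.

18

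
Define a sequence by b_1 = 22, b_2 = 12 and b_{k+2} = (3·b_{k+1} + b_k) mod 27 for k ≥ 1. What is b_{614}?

12

b_1 = 22; b_2 = 12; b_3 = 4; b_4 = 24; b_5 = 22; b_6 = 9; b_7 = 22; b_8 = 21; b_9 = 4; b_{10} = 6; b_{11} = 22; b_{12} = 18; b_{13} = 22; b_{14} = 3; b_{15} = 4; b_{16} = 15; b_{17} = 22; b_{18} = 0; b_{19} = 22; b_{20} = 12.
Since (b_{19}, b_{20}) = (b_1, b_2) = (22, 12) (two consecutive terms determine the rest), the sequence is periodic with period 18.
So b_{614} = b_{1 + ((614-1) mod 18)} = b_2 = 12.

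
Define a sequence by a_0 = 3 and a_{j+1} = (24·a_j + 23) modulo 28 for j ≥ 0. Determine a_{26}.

7

a_0 = 3,  a_1 = 11,  a_2 = 7,  a_3 = 23,  a_4 = 15,  a_5 = 19,  a_6 = 3.
Since a_6 = a_0 = 3, the sequence is periodic with period 6.
(26 - 0) mod 6 = 2, so a_{26} = a_2 = 7.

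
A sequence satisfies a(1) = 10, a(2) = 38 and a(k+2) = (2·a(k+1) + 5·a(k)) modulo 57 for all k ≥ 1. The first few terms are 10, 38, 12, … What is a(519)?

27

a(1) = 10; a(2) = 38; a(3) = 12; a(4) = 43; a(5) = 32; a(6) = 51; a(7) = 34; a(8) = 38; a(9) = 18; a(10) = 55; a(11) = 29; a(12) = 48; a(13) = 13; a(14) = 38; a(15) = 27; a(16) = 16; a(17) = 53; a(18) = 15; a(19) = 10; a(20) = 38.
Since (a(19), a(20)) = (a(1), a(2)) = (10, 38) (two consecutive terms determine the rest), the sequence is periodic with period 18.
(519 - 1) mod 18 = 14, so a(519) = a(15) = 27.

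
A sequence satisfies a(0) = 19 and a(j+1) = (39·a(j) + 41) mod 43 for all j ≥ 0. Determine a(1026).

21

a(0) = 19, a(1) = 8, a(2) = 9, a(3) = 5, a(4) = 21, a(5) = 0, a(6) = 41, a(7) = 6, a(8) = 17, a(9) = 16, a(10) = 20, a(11) = 4, a(12) = 25, a(13) = 27, a(14) = 19.
Since a(14) = a(0) = 19, the sequence is periodic with period 14.
So a(1026) = a(0 + ((1026-0) mod 14)) = a(4) = 21.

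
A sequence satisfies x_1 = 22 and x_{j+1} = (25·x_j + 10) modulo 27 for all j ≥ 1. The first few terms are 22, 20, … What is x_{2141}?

We have x_1 = 22; x_2 = 20; x_3 = 24; x_4 = 16; x_5 = 5; x_6 = 0; x_7 = 10; x_8 = 17; x_9 = 3; x_{10} = 4; x_{11} = 2; x_{12} = 6; x_{13} = 25; x_{14} = 14; x_{15} = 9; x_{16} = 19; x_{17} = 26; x_{18} = 12; x_{19} = 13; x_{20} = 11; x_{21} = 15; x_{22} = 7; x_{23} = 23; x_{24} = 18; x_{25} = 1; x_{26} = 8; x_{27} = 21; x_{28} = 22.
The sequence repeats with period 27.
(2141 - 1) mod 27 = 7, so x_{2141} = x_8 = 17.

17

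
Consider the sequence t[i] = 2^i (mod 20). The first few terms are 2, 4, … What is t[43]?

8

We have t[1] = 2,  t[2] = 4,  t[3] = 8,  t[4] = 16,  t[5] = 12,  t[6] = 4.
Since t[6] = t[2] = 4, the sequence is eventually periodic: after a pre-period of length 1 it cycles with period 4.
For i ≥ 2, t[i] depends only on (i - 2) mod 4. (43 - 2) mod 4 = 1, so t[43] = t[3] = 8.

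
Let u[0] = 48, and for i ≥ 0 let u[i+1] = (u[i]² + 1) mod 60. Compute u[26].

26

Listing terms: u[0] = 48; u[1] = 25; u[2] = 26; u[3] = 17; u[4] = 50; u[5] = 41; u[6] = 2; u[7] = 5; u[8] = 26.
Since u[8] = u[2] = 26, the sequence is eventually periodic: after a pre-period of length 2 it cycles with period 6.
For i ≥ 2, u[i] depends only on (i - 2) mod 6. (26 - 2) mod 6 = 0, so u[26] = u[2] = 26.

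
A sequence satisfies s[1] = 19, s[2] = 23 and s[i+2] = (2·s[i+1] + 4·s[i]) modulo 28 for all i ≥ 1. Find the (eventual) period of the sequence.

48

Listing terms: s[1] = 19, s[2] = 23, s[3] = 10, s[4] = 0, s[5] = 12, s[6] = 24, s[7] = 12, s[8] = 8, s[9] = 8, s[10] = 20, s[11] = 16, s[12] = 0, s[13] = 8, s[14] = 16, s[15] = 8, s[16] = 24, s[17] = 24, s[18] = 4, s[19] = 20, s[20] = 0, s[21] = 24, s[22] = 20, s[23] = 24, s[24] = 16, s[25] = 16, s[26] = 12, s[27] = 4, s[28] = 0, s[29] = 16, s[30] = 4, s[31] = 16, s[32] = 20, s[33] = 20, s[34] = 8, s[35] = 12, s[36] = 0, s[37] = 20, s[38] = 12, s[39] = 20, s[40] = 4, s[41] = 4, s[42] = 24, s[43] = 8, s[44] = 0, s[45] = 4, s[46] = 8, s[47] = 4, s[48] = 12, s[49] = 12, s[50] = 16, s[51] = 24, s[52] = 0, s[53] = 12.
Since (s[52], s[53]) = (s[4], s[5]) = (0, 12) (two consecutive terms determine the rest), the sequence is eventually periodic: after a pre-period of length 3 it cycles with period 48.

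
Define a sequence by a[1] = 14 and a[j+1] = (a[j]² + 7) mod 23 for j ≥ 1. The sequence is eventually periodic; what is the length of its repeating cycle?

Listing terms: a[1] = 14,  a[2] = 19,  a[3] = 0,  a[4] = 7,  a[5] = 10,  a[6] = 15,  a[7] = 2,  a[8] = 11,  a[9] = 13,  a[10] = 15.
Since a[10] = a[6] = 15, the sequence is eventually periodic: after a pre-period of length 5 it cycles with period 4.

4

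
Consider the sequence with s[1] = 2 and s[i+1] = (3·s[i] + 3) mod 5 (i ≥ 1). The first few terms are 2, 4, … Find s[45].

s[1] = 2; s[2] = 4; s[3] = 0; s[4] = 3; s[5] = 2.
Since s[5] = s[1] = 2, the sequence is periodic with period 4.
So s[45] = s[1 + ((45-1) mod 4)] = s[1] = 2.

2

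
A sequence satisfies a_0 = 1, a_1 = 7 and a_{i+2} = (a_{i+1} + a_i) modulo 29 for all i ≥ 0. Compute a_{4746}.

1

We have a_0 = 1; a_1 = 7; a_2 = 8; a_3 = 15; a_4 = 23; a_5 = 9; a_6 = 3; a_7 = 12; a_8 = 15; a_9 = 27; a_{10} = 13; a_{11} = 11; a_{12} = 24; a_{13} = 6; a_{14} = 1; a_{15} = 7.
Since (a_{14}, a_{15}) = (a_0, a_1) = (1, 7) (two consecutive terms determine the rest), the sequence is periodic with period 14.
So a_{4746} = a_{0 + ((4746-0) mod 14)} = a_0 = 1.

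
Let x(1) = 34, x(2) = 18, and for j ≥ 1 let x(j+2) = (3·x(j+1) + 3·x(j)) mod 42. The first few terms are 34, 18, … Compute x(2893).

12

Listing terms: x(1) = 34, x(2) = 18, x(3) = 30, x(4) = 18, x(5) = 18, x(6) = 24, x(7) = 0, x(8) = 30, x(9) = 6, x(10) = 24, x(11) = 6, x(12) = 6, x(13) = 36, x(14) = 0, x(15) = 24, x(16) = 30, x(17) = 36, x(18) = 30, x(19) = 30, x(20) = 12, x(21) = 0, x(22) = 36, x(23) = 24, x(24) = 12, x(25) = 24, x(26) = 24, x(27) = 18, x(28) = 0, x(29) = 12, x(30) = 36, x(31) = 18, x(32) = 36, x(33) = 36, x(34) = 6, x(35) = 0, x(36) = 18, x(37) = 12, x(38) = 6, x(39) = 12, x(40) = 12, x(41) = 30, x(42) = 0, x(43) = 6, x(44) = 18, x(45) = 30.
Since (x(44), x(45)) = (x(2), x(3)) = (18, 30) (two consecutive terms determine the rest), the sequence is eventually periodic: after a pre-period of length 1 it cycles with period 42.
For j ≥ 2, x(j) depends only on (j - 2) mod 42. (2893 - 2) mod 42 = 35, so x(2893) = x(37) = 12.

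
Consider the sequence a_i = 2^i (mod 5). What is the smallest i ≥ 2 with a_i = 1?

Listing terms: a_1 = 2, a_2 = 4, a_3 = 3, a_4 = 1, a_5 = 2.
Since a_5 = a_1 = 2, the sequence is periodic with period 4.
The value 1 first appears (with i ≥ 2) at a_4.

4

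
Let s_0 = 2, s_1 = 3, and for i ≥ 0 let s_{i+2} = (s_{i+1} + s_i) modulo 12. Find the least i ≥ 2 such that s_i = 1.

4

s_0 = 2; s_1 = 3; s_2 = 5; s_3 = 8; s_4 = 1; s_5 = 9; s_6 = 10; s_7 = 7; s_8 = 5; s_9 = 0; s_{10} = 5; s_{11} = 5; s_{12} = 10; s_{13} = 3; s_{14} = 1; s_{15} = 4; s_{16} = 5; s_{17} = 9; s_{18} = 2; s_{19} = 11; s_{20} = 1; s_{21} = 0; s_{22} = 1; s_{23} = 1; s_{24} = 2; s_{25} = 3.
The sequence repeats with period 24.
The value 1 first appears (with i ≥ 2) at s_4.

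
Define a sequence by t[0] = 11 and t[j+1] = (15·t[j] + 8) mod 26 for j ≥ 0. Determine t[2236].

We have t[0] = 11, t[1] = 17, t[2] = 3, t[3] = 1, t[4] = 23, t[5] = 15, t[6] = 25, t[7] = 19, t[8] = 7, t[9] = 9, t[10] = 13, t[11] = 21, t[12] = 11.
Since t[12] = t[0] = 11, the sequence is periodic with period 12.
(2236 - 0) mod 12 = 4, so t[2236] = t[4] = 23.

23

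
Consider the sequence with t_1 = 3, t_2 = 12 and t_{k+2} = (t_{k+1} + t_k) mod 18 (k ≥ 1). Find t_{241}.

3

Computing terms: t_1 = 3; t_2 = 12; t_3 = 15; t_4 = 9; t_5 = 6; t_6 = 15; t_7 = 3; t_8 = 0; t_9 = 3; t_{10} = 3; t_{11} = 6; t_{12} = 9; t_{13} = 15; t_{14} = 6; t_{15} = 3; t_{16} = 9; t_{17} = 12; t_{18} = 3; t_{19} = 15; t_{20} = 0; t_{21} = 15; t_{22} = 15; t_{23} = 12; t_{24} = 9; t_{25} = 3; t_{26} = 12.
The sequence repeats with period 24.
So t_{241} = t_{1 + ((241-1) mod 24)} = t_1 = 3.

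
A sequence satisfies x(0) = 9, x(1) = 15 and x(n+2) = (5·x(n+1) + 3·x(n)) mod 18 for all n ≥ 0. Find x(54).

We have x(0) = 9; x(1) = 15; x(2) = 12; x(3) = 15; x(4) = 3; x(5) = 6; x(6) = 3; x(7) = 15; x(8) = 12.
Since (x(7), x(8)) = (x(1), x(2)) = (15, 12) (two consecutive terms determine the rest), the sequence is eventually periodic: after a pre-period of length 1 it cycles with period 6.
For n ≥ 1, x(n) depends only on (n - 1) mod 6. (54 - 1) mod 6 = 5, so x(54) = x(6) = 3.

3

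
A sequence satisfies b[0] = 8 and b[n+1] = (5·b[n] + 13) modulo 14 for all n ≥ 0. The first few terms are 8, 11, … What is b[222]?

b[0] = 8; b[1] = 11; b[2] = 12; b[3] = 3; b[4] = 0; b[5] = 13; b[6] = 8.
The sequence repeats with period 6.
(222 - 0) mod 6 = 0, so b[222] = b[0] = 8.

8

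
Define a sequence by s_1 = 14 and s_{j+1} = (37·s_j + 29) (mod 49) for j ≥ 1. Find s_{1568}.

43

Computing terms: s_1 = 14, s_2 = 8, s_3 = 31, s_4 = 0, s_5 = 29, s_6 = 24, s_7 = 35, s_8 = 1, s_9 = 17, s_{10} = 21, s_{11} = 22, s_{12} = 10, s_{13} = 7, s_{14} = 43, s_{15} = 3, s_{16} = 42, s_{17} = 15, s_{18} = 45, s_{19} = 28, s_{20} = 36, s_{21} = 38, s_{22} = 14.
The sequence repeats with period 21.
So s_{1568} = s_{1 + ((1568-1) mod 21)} = s_{14} = 43.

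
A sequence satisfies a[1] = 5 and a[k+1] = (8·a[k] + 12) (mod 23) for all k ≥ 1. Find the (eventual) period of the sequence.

We have a[1] = 5; a[2] = 6; a[3] = 14; a[4] = 9; a[5] = 15; a[6] = 17; a[7] = 10; a[8] = 0; a[9] = 12; a[10] = 16; a[11] = 2; a[12] = 5.
Since a[12] = a[1] = 5, the sequence is periodic with period 11.

11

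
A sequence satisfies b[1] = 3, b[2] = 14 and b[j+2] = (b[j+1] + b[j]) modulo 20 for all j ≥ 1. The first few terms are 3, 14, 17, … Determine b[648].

Computing terms: b[1] = 3, b[2] = 14, b[3] = 17, b[4] = 11, b[5] = 8, b[6] = 19, b[7] = 7, b[8] = 6, b[9] = 13, b[10] = 19, b[11] = 12, b[12] = 11, b[13] = 3, b[14] = 14.
Since (b[13], b[14]) = (b[1], b[2]) = (3, 14) (two consecutive terms determine the rest), the sequence is periodic with period 12.
(648 - 1) mod 12 = 11, so b[648] = b[12] = 11.

11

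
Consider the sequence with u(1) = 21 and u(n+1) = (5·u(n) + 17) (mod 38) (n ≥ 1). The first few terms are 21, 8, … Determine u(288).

u(1) = 21; u(2) = 8; u(3) = 19; u(4) = 36; u(5) = 7; u(6) = 14; u(7) = 11; u(8) = 34; u(9) = 35; u(10) = 2; u(11) = 27; u(12) = 0; u(13) = 17; u(14) = 26; u(15) = 33; u(16) = 30; u(17) = 15; u(18) = 16; u(19) = 21.
Since u(19) = u(1) = 21, the sequence is periodic with period 18.
So u(288) = u(1 + ((288-1) mod 18)) = u(18) = 16.

16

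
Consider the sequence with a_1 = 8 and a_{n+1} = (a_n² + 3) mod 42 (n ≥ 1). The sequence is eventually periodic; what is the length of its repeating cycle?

6

a_1 = 8,  a_2 = 25,  a_3 = 40,  a_4 = 7,  a_5 = 10,  a_6 = 19,  a_7 = 28,  a_8 = 31,  a_9 = 40.
Since a_9 = a_3 = 40, the sequence is eventually periodic: after a pre-period of length 2 it cycles with period 6.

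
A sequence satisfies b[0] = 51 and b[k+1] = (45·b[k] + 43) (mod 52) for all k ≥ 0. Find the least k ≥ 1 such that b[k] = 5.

2

We have b[0] = 51,  b[1] = 50,  b[2] = 5,  b[3] = 8,  b[4] = 39,  b[5] = 30,  b[6] = 41,  b[7] = 16,  b[8] = 35,  b[9] = 6,  b[10] = 1,  b[11] = 36,  b[12] = 51.
Since b[12] = b[0] = 51, the sequence is periodic with period 12.
The value 5 first appears (with k ≥ 1) at b[2].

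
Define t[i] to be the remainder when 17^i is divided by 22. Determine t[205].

21

We have t[0] = 1; t[1] = 17; t[2] = 3; t[3] = 7; t[4] = 9; t[5] = 21; t[6] = 5; t[7] = 19; t[8] = 15; t[9] = 13; t[10] = 1.
Since t[10] = t[0] = 1, the sequence is periodic with period 10.
So t[205] = t[0 + ((205-0) mod 10)] = t[5] = 21.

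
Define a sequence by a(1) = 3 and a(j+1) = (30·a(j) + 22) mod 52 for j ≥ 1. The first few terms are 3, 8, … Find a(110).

We have a(1) = 3,  a(2) = 8,  a(3) = 2,  a(4) = 30,  a(5) = 38,  a(6) = 18,  a(7) = 42,  a(8) = 34,  a(9) = 2.
Since a(9) = a(3) = 2, the sequence is eventually periodic: after a pre-period of length 2 it cycles with period 6.
For j ≥ 3, a(j) depends only on (j - 3) mod 6. (110 - 3) mod 6 = 5, so a(110) = a(8) = 34.

34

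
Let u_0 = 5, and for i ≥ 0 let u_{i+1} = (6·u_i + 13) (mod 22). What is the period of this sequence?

Computing terms: u_0 = 5; u_1 = 21; u_2 = 7; u_3 = 11; u_4 = 13; u_5 = 3; u_6 = 9; u_7 = 1; u_8 = 19; u_9 = 17; u_{10} = 5.
The sequence repeats with period 10.

10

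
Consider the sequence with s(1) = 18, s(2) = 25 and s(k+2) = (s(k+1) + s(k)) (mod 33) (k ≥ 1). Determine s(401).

18

Computing terms: s(1) = 18; s(2) = 25; s(3) = 10; s(4) = 2; s(5) = 12; s(6) = 14; s(7) = 26; s(8) = 7; s(9) = 0; s(10) = 7; s(11) = 7; s(12) = 14; s(13) = 21; s(14) = 2; s(15) = 23; s(16) = 25; s(17) = 15; s(18) = 7; s(19) = 22; s(20) = 29; s(21) = 18; s(22) = 14; s(23) = 32; s(24) = 13; s(25) = 12; s(26) = 25; s(27) = 4; s(28) = 29; s(29) = 0; s(30) = 29; s(31) = 29; s(32) = 25; s(33) = 21; s(34) = 13; s(35) = 1; s(36) = 14; s(37) = 15; s(38) = 29; s(39) = 11; s(40) = 7; s(41) = 18; s(42) = 25.
Since (s(41), s(42)) = (s(1), s(2)) = (18, 25) (two consecutive terms determine the rest), the sequence is periodic with period 40.
(401 - 1) mod 40 = 0, so s(401) = s(1) = 18.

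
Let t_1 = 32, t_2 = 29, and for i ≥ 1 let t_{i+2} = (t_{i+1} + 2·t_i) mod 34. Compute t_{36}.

t_1 = 32; t_2 = 29; t_3 = 25; t_4 = 15; t_5 = 31; t_6 = 27; t_7 = 21; t_8 = 7; t_9 = 15; t_{10} = 29; t_{11} = 25.
Since (t_{10}, t_{11}) = (t_2, t_3) = (29, 25) (two consecutive terms determine the rest), the sequence is eventually periodic: after a pre-period of length 1 it cycles with period 8.
For i ≥ 2, t_i depends only on (i - 2) mod 8. (36 - 2) mod 8 = 2, so t_{36} = t_4 = 15.

15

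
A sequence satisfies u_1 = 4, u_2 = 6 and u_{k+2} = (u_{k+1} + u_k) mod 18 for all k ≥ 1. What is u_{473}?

Computing terms: u_1 = 4; u_2 = 6; u_3 = 10; u_4 = 16; u_5 = 8; u_6 = 6; u_7 = 14; u_8 = 2; u_9 = 16; u_{10} = 0; u_{11} = 16; u_{12} = 16; u_{13} = 14; u_{14} = 12; u_{15} = 8; u_{16} = 2; u_{17} = 10; u_{18} = 12; u_{19} = 4; u_{20} = 16; u_{21} = 2; u_{22} = 0; u_{23} = 2; u_{24} = 2; u_{25} = 4; u_{26} = 6.
The sequence repeats with period 24.
(473 - 1) mod 24 = 16, so u_{473} = u_{17} = 10.

10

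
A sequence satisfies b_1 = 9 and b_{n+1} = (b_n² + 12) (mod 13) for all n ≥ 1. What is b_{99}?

b_1 = 9, b_2 = 2, b_3 = 3, b_4 = 8, b_5 = 11, b_6 = 3.
Since b_6 = b_3 = 3, the sequence is eventually periodic: after a pre-period of length 2 it cycles with period 3.
For n ≥ 3, b_n depends only on (n - 3) mod 3. (99 - 3) mod 3 = 0, so b_{99} = b_3 = 3.

3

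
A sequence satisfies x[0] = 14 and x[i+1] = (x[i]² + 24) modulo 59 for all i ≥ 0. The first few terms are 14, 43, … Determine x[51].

x[0] = 14; x[1] = 43; x[2] = 44; x[3] = 13; x[4] = 16; x[5] = 44.
Since x[5] = x[2] = 44, the sequence is eventually periodic: after a pre-period of length 2 it cycles with period 3.
For i ≥ 2, x[i] depends only on (i - 2) mod 3. (51 - 2) mod 3 = 1, so x[51] = x[3] = 13.

13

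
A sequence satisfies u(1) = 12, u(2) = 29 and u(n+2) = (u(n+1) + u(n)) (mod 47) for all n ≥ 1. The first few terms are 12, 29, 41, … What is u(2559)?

We have u(1) = 12, u(2) = 29, u(3) = 41, u(4) = 23, u(5) = 17, u(6) = 40, u(7) = 10, u(8) = 3, u(9) = 13, u(10) = 16, u(11) = 29, u(12) = 45, u(13) = 27, u(14) = 25, u(15) = 5, u(16) = 30, u(17) = 35, u(18) = 18, u(19) = 6, u(20) = 24, u(21) = 30, u(22) = 7, u(23) = 37, u(24) = 44, u(25) = 34, u(26) = 31, u(27) = 18, u(28) = 2, u(29) = 20, u(30) = 22, u(31) = 42, u(32) = 17, u(33) = 12, u(34) = 29.
Since (u(33), u(34)) = (u(1), u(2)) = (12, 29) (two consecutive terms determine the rest), the sequence is periodic with period 32.
So u(2559) = u(1 + ((2559-1) mod 32)) = u(31) = 42.

42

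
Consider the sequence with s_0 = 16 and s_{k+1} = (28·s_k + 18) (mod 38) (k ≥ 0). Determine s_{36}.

Computing terms: s_0 = 16; s_1 = 10; s_2 = 32; s_3 = 2; s_4 = 36; s_5 = 0; s_6 = 18; s_7 = 28; s_8 = 4; s_9 = 16.
The sequence repeats with period 9.
So s_{36} = s_{0 + ((36-0) mod 9)} = s_0 = 16.

16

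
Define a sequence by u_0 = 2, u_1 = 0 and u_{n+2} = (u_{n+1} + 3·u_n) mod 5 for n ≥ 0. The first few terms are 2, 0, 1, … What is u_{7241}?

3

We have u_0 = 2, u_1 = 0, u_2 = 1, u_3 = 1, u_4 = 4, u_5 = 2, u_6 = 4, u_7 = 0, u_8 = 2, u_9 = 2, u_{10} = 3, u_{11} = 4, u_{12} = 3, u_{13} = 0, u_{14} = 4, u_{15} = 4, u_{16} = 1, u_{17} = 3, u_{18} = 1, u_{19} = 0, u_{20} = 3, u_{21} = 3, u_{22} = 2, u_{23} = 1, u_{24} = 2, u_{25} = 0.
The sequence repeats with period 24.
So u_{7241} = u_{0 + ((7241-0) mod 24)} = u_{17} = 3.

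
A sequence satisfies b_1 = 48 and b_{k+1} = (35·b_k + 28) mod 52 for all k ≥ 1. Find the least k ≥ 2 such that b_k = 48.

4

Computing terms: b_1 = 48,  b_2 = 44,  b_3 = 8,  b_4 = 48.
The sequence repeats with period 3.
The value 48 next appears (with k ≥ 2) at b_4.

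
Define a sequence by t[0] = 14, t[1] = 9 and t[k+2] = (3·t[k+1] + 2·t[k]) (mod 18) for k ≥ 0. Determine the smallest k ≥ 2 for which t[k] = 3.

t[0] = 14; t[1] = 9; t[2] = 1; t[3] = 3; t[4] = 11; t[5] = 3; t[6] = 13; t[7] = 9; t[8] = 17; t[9] = 15; t[10] = 7; t[11] = 15; t[12] = 5; t[13] = 9; t[14] = 1.
Since (t[13], t[14]) = (t[1], t[2]) = (9, 1) (two consecutive terms determine the rest), the sequence is eventually periodic: after a pre-period of length 1 it cycles with period 12.
The value 3 first appears (with k ≥ 2) at t[3].

3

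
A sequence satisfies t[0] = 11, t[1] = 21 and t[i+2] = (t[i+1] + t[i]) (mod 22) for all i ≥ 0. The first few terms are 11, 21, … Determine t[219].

Computing terms: t[0] = 11,  t[1] = 21,  t[2] = 10,  t[3] = 9,  t[4] = 19,  t[5] = 6,  t[6] = 3,  t[7] = 9,  t[8] = 12,  t[9] = 21,  t[10] = 11,  t[11] = 10,  t[12] = 21,  t[13] = 9,  t[14] = 8,  t[15] = 17,  t[16] = 3,  t[17] = 20,  t[18] = 1,  t[19] = 21,  t[20] = 0,  t[21] = 21,  t[22] = 21,  t[23] = 20,  t[24] = 19,  t[25] = 17,  t[26] = 14,  t[27] = 9,  t[28] = 1,  t[29] = 10,  t[30] = 11,  t[31] = 21.
The sequence repeats with period 30.
So t[219] = t[0 + ((219-0) mod 30)] = t[9] = 21.

21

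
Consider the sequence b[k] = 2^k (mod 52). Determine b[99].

8

We have b[0] = 1; b[1] = 2; b[2] = 4; b[3] = 8; b[4] = 16; b[5] = 32; b[6] = 12; b[7] = 24; b[8] = 48; b[9] = 44; b[10] = 36; b[11] = 20; b[12] = 40; b[13] = 28; b[14] = 4.
Since b[14] = b[2] = 4, the sequence is eventually periodic: after a pre-period of length 2 it cycles with period 12.
For k ≥ 2, b[k] depends only on (k - 2) mod 12. (99 - 2) mod 12 = 1, so b[99] = b[3] = 8.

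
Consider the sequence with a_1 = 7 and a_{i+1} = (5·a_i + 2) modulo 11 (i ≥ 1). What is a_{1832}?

4

We have a_1 = 7,  a_2 = 4,  a_3 = 0,  a_4 = 2,  a_5 = 1,  a_6 = 7.
Since a_6 = a_1 = 7, the sequence is periodic with period 5.
(1832 - 1) mod 5 = 1, so a_{1832} = a_2 = 4.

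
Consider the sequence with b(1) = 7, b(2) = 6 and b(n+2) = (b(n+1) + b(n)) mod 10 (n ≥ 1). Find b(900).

9

We have b(1) = 7, b(2) = 6, b(3) = 3, b(4) = 9, b(5) = 2, b(6) = 1, b(7) = 3, b(8) = 4, b(9) = 7, b(10) = 1, b(11) = 8, b(12) = 9, b(13) = 7, b(14) = 6.
Since (b(13), b(14)) = (b(1), b(2)) = (7, 6) (two consecutive terms determine the rest), the sequence is periodic with period 12.
So b(900) = b(1 + ((900-1) mod 12)) = b(12) = 9.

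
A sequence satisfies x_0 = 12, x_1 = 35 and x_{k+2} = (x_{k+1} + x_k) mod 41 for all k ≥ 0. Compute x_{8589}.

Computing terms: x_0 = 12,  x_1 = 35,  x_2 = 6,  x_3 = 0,  x_4 = 6,  x_5 = 6,  x_6 = 12,  x_7 = 18,  x_8 = 30,  x_9 = 7,  x_{10} = 37,  x_{11} = 3,  x_{12} = 40,  x_{13} = 2,  x_{14} = 1,  x_{15} = 3,  x_{16} = 4,  x_{17} = 7,  x_{18} = 11,  x_{19} = 18,  x_{20} = 29,  x_{21} = 6,  x_{22} = 35,  x_{23} = 0,  x_{24} = 35,  x_{25} = 35,  x_{26} = 29,  x_{27} = 23,  x_{28} = 11,  x_{29} = 34,  x_{30} = 4,  x_{31} = 38,  x_{32} = 1,  x_{33} = 39,  x_{34} = 40,  x_{35} = 38,  x_{36} = 37,  x_{37} = 34,  x_{38} = 30,  x_{39} = 23,  x_{40} = 12,  x_{41} = 35.
Since (x_{40}, x_{41}) = (x_0, x_1) = (12, 35) (two consecutive terms determine the rest), the sequence is periodic with period 40.
So x_{8589} = x_{0 + ((8589-0) mod 40)} = x_{29} = 34.

34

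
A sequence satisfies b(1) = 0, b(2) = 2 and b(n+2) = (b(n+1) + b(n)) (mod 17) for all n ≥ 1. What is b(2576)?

15

Listing terms: b(1) = 0,  b(2) = 2,  b(3) = 2,  b(4) = 4,  b(5) = 6,  b(6) = 10,  b(7) = 16,  b(8) = 9,  b(9) = 8,  b(10) = 0,  b(11) = 8,  b(12) = 8,  b(13) = 16,  b(14) = 7,  b(15) = 6,  b(16) = 13,  b(17) = 2,  b(18) = 15,  b(19) = 0,  b(20) = 15,  b(21) = 15,  b(22) = 13,  b(23) = 11,  b(24) = 7,  b(25) = 1,  b(26) = 8,  b(27) = 9,  b(28) = 0,  b(29) = 9,  b(30) = 9,  b(31) = 1,  b(32) = 10,  b(33) = 11,  b(34) = 4,  b(35) = 15,  b(36) = 2,  b(37) = 0,  b(38) = 2.
The sequence repeats with period 36.
(2576 - 1) mod 36 = 19, so b(2576) = b(20) = 15.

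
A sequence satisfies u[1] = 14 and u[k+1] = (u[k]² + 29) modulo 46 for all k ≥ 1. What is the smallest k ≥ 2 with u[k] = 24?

9

u[1] = 14; u[2] = 41; u[3] = 8; u[4] = 1; u[5] = 30; u[6] = 9; u[7] = 18; u[8] = 31; u[9] = 24; u[10] = 7; u[11] = 32; u[12] = 41.
Since u[12] = u[2] = 41, the sequence is eventually periodic: after a pre-period of length 1 it cycles with period 10.
The value 24 first appears (with k ≥ 2) at u[9].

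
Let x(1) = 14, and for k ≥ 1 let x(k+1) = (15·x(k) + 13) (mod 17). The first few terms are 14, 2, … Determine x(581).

6

We have x(1) = 14,  x(2) = 2,  x(3) = 9,  x(4) = 12,  x(5) = 6,  x(6) = 1,  x(7) = 11,  x(8) = 8,  x(9) = 14.
Since x(9) = x(1) = 14, the sequence is periodic with period 8.
So x(581) = x(1 + ((581-1) mod 8)) = x(5) = 6.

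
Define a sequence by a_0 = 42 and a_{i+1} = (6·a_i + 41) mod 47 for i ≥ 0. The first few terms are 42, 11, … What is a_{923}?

25

We have a_0 = 42,  a_1 = 11,  a_2 = 13,  a_3 = 25,  a_4 = 3,  a_5 = 12,  a_6 = 19,  a_7 = 14,  a_8 = 31,  a_9 = 39,  a_{10} = 40,  a_{11} = 46,  a_{12} = 35,  a_{13} = 16,  a_{14} = 43,  a_{15} = 17,  a_{16} = 2,  a_{17} = 6,  a_{18} = 30,  a_{19} = 33,  a_{20} = 4,  a_{21} = 18,  a_{22} = 8,  a_{23} = 42.
The sequence repeats with period 23.
(923 - 0) mod 23 = 3, so a_{923} = a_3 = 25.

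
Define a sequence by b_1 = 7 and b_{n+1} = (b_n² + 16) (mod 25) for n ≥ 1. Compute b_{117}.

Computing terms: b_1 = 7; b_2 = 15; b_3 = 16; b_4 = 22; b_5 = 0; b_6 = 16.
Since b_6 = b_3 = 16, the sequence is eventually periodic: after a pre-period of length 2 it cycles with period 3.
For n ≥ 3, b_n depends only on (n - 3) mod 3. (117 - 3) mod 3 = 0, so b_{117} = b_3 = 16.

16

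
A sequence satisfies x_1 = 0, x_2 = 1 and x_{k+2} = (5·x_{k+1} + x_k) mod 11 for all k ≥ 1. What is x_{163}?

Computing terms: x_1 = 0, x_2 = 1, x_3 = 5, x_4 = 4, x_5 = 3, x_6 = 8, x_7 = 10, x_8 = 3, x_9 = 3, x_{10} = 7, x_{11} = 5, x_{12} = 10, x_{13} = 0, x_{14} = 10, x_{15} = 6, x_{16} = 7, x_{17} = 8, x_{18} = 3, x_{19} = 1, x_{20} = 8, x_{21} = 8, x_{22} = 4, x_{23} = 6, x_{24} = 1, x_{25} = 0, x_{26} = 1.
The sequence repeats with period 24.
(163 - 1) mod 24 = 18, so x_{163} = x_{19} = 1.

1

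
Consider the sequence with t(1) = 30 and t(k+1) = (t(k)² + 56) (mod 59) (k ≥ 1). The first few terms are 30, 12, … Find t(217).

4

t(1) = 30,  t(2) = 12,  t(3) = 23,  t(4) = 54,  t(5) = 22,  t(6) = 9,  t(7) = 19,  t(8) = 4,  t(9) = 13,  t(10) = 48,  t(11) = 0,  t(12) = 56,  t(13) = 6,  t(14) = 33,  t(15) = 24,  t(16) = 42,  t(17) = 50,  t(18) = 19.
Since t(18) = t(7) = 19, the sequence is eventually periodic: after a pre-period of length 6 it cycles with period 11.
For k ≥ 7, t(k) depends only on (k - 7) mod 11. (217 - 7) mod 11 = 1, so t(217) = t(8) = 4.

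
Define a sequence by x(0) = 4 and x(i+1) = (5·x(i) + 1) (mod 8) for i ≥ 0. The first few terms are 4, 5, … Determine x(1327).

x(0) = 4; x(1) = 5; x(2) = 2; x(3) = 3; x(4) = 0; x(5) = 1; x(6) = 6; x(7) = 7; x(8) = 4.
The sequence repeats with period 8.
(1327 - 0) mod 8 = 7, so x(1327) = x(7) = 7.

7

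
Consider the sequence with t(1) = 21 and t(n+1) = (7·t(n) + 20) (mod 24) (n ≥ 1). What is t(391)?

We have t(1) = 21, t(2) = 23, t(3) = 13, t(4) = 15, t(5) = 5, t(6) = 7, t(7) = 21.
Since t(7) = t(1) = 21, the sequence is periodic with period 6.
(391 - 1) mod 6 = 0, so t(391) = t(1) = 21.

21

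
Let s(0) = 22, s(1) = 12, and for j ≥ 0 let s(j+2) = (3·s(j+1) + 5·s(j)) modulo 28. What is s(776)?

6

s(0) = 22, s(1) = 12, s(2) = 6, s(3) = 22, s(4) = 12.
Since (s(3), s(4)) = (s(0), s(1)) = (22, 12) (two consecutive terms determine the rest), the sequence is periodic with period 3.
So s(776) = s(0 + ((776-0) mod 3)) = s(2) = 6.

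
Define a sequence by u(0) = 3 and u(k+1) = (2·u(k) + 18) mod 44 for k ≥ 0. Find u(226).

We have u(0) = 3; u(1) = 24; u(2) = 22; u(3) = 18; u(4) = 10; u(5) = 38; u(6) = 6; u(7) = 30; u(8) = 34; u(9) = 42; u(10) = 14; u(11) = 2; u(12) = 22.
Since u(12) = u(2) = 22, the sequence is eventually periodic: after a pre-period of length 2 it cycles with period 10.
For k ≥ 2, u(k) depends only on (k - 2) mod 10. (226 - 2) mod 10 = 4, so u(226) = u(6) = 6.

6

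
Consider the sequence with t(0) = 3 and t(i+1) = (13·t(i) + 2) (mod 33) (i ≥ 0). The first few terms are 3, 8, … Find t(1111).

8

t(0) = 3, t(1) = 8, t(2) = 7, t(3) = 27, t(4) = 23, t(5) = 4, t(6) = 21, t(7) = 11, t(8) = 13, t(9) = 6, t(10) = 14, t(11) = 19, t(12) = 18, t(13) = 5, t(14) = 1, t(15) = 15, t(16) = 32, t(17) = 22, t(18) = 24, t(19) = 17, t(20) = 25, t(21) = 30, t(22) = 29, t(23) = 16, t(24) = 12, t(25) = 26, t(26) = 10, t(27) = 0, t(28) = 2, t(29) = 28, t(30) = 3.
Since t(30) = t(0) = 3, the sequence is periodic with period 30.
(1111 - 0) mod 30 = 1, so t(1111) = t(1) = 8.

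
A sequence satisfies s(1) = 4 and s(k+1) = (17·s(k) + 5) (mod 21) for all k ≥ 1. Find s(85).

Listing terms: s(1) = 4,  s(2) = 10,  s(3) = 7,  s(4) = 19,  s(5) = 13,  s(6) = 16,  s(7) = 4.
Since s(7) = s(1) = 4, the sequence is periodic with period 6.
(85 - 1) mod 6 = 0, so s(85) = s(1) = 4.

4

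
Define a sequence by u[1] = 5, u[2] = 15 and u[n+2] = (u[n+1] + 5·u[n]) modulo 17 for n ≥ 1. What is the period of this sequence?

16

u[1] = 5,  u[2] = 15,  u[3] = 6,  u[4] = 13,  u[5] = 9,  u[6] = 6,  u[7] = 0,  u[8] = 13,  u[9] = 13,  u[10] = 10,  u[11] = 7,  u[12] = 6,  u[13] = 7,  u[14] = 3,  u[15] = 4,  u[16] = 2,  u[17] = 5,  u[18] = 15.
Since (u[17], u[18]) = (u[1], u[2]) = (5, 15) (two consecutive terms determine the rest), the sequence is periodic with period 16.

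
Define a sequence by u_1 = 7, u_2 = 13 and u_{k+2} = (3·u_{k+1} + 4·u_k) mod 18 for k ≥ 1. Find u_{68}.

13

We have u_1 = 7,  u_2 = 13,  u_3 = 13,  u_4 = 1,  u_5 = 1,  u_6 = 7,  u_7 = 7,  u_8 = 13.
Since (u_7, u_8) = (u_1, u_2) = (7, 13) (two consecutive terms determine the rest), the sequence is periodic with period 6.
(68 - 1) mod 6 = 1, so u_{68} = u_2 = 13.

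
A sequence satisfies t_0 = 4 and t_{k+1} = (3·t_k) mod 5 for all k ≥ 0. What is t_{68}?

4

Listing terms: t_0 = 4, t_1 = 2, t_2 = 1, t_3 = 3, t_4 = 4.
Since t_4 = t_0 = 4, the sequence is periodic with period 4.
(68 - 0) mod 4 = 0, so t_{68} = t_0 = 4.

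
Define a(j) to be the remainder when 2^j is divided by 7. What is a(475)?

Computing terms: a(1) = 2; a(2) = 4; a(3) = 1; a(4) = 2.
Since a(4) = a(1) = 2, the sequence is periodic with period 3.
(475 - 1) mod 3 = 0, so a(475) = a(1) = 2.

2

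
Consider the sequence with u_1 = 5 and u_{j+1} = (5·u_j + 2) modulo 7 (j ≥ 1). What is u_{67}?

We have u_1 = 5, u_2 = 6, u_3 = 4, u_4 = 1, u_5 = 0, u_6 = 2, u_7 = 5.
Since u_7 = u_1 = 5, the sequence is periodic with period 6.
(67 - 1) mod 6 = 0, so u_{67} = u_1 = 5.

5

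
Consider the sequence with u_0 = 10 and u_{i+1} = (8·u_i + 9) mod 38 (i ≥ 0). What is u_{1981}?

13

We have u_0 = 10,  u_1 = 13,  u_2 = 37,  u_3 = 1,  u_4 = 17,  u_5 = 31,  u_6 = 29,  u_7 = 13.
Since u_7 = u_1 = 13, the sequence is eventually periodic: after a pre-period of length 1 it cycles with period 6.
For i ≥ 1, u_i depends only on (i - 1) mod 6. (1981 - 1) mod 6 = 0, so u_{1981} = u_1 = 13.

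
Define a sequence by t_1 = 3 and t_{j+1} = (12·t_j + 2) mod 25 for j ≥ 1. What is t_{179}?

8

Computing terms: t_1 = 3,  t_2 = 13,  t_3 = 8,  t_4 = 23,  t_5 = 3.
The sequence repeats with period 4.
(179 - 1) mod 4 = 2, so t_{179} = t_3 = 8.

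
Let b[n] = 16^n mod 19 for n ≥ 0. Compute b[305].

6

We have b[0] = 1; b[1] = 16; b[2] = 9; b[3] = 11; b[4] = 5; b[5] = 4; b[6] = 7; b[7] = 17; b[8] = 6; b[9] = 1.
The sequence repeats with period 9.
So b[305] = b[0 + ((305-0) mod 9)] = b[8] = 6.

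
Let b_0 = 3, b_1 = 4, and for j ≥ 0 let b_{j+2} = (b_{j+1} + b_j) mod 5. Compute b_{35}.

Computing terms: b_0 = 3; b_1 = 4; b_2 = 2; b_3 = 1; b_4 = 3; b_5 = 4.
Since (b_4, b_5) = (b_0, b_1) = (3, 4) (two consecutive terms determine the rest), the sequence is periodic with period 4.
So b_{35} = b_{0 + ((35-0) mod 4)} = b_3 = 1.

1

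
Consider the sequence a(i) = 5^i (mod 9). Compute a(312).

a(0) = 1,  a(1) = 5,  a(2) = 7,  a(3) = 8,  a(4) = 4,  a(5) = 2,  a(6) = 1.
The sequence repeats with period 6.
(312 - 0) mod 6 = 0, so a(312) = a(0) = 1.

1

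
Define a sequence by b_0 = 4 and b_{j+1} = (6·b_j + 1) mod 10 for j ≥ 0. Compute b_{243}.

7

Listing terms: b_0 = 4,  b_1 = 5,  b_2 = 1,  b_3 = 7,  b_4 = 3,  b_5 = 9,  b_6 = 5.
Since b_6 = b_1 = 5, the sequence is eventually periodic: after a pre-period of length 1 it cycles with period 5.
For j ≥ 1, b_j depends only on (j - 1) mod 5. (243 - 1) mod 5 = 2, so b_{243} = b_3 = 7.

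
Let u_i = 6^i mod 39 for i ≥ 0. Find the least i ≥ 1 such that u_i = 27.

12

u_0 = 1, u_1 = 6, u_2 = 36, u_3 = 21, u_4 = 9, u_5 = 15, u_6 = 12, u_7 = 33, u_8 = 3, u_9 = 18, u_{10} = 30, u_{11} = 24, u_{12} = 27, u_{13} = 6.
Since u_{13} = u_1 = 6, the sequence is eventually periodic: after a pre-period of length 1 it cycles with period 12.
The value 27 first appears (with i ≥ 1) at u_{12}.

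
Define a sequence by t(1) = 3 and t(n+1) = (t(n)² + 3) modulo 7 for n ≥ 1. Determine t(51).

0

Computing terms: t(1) = 3, t(2) = 5, t(3) = 0, t(4) = 3.
The sequence repeats with period 3.
So t(51) = t(1 + ((51-1) mod 3)) = t(3) = 0.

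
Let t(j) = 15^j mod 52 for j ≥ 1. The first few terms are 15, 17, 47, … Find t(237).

31

We have t(1) = 15, t(2) = 17, t(3) = 47, t(4) = 29, t(5) = 19, t(6) = 25, t(7) = 11, t(8) = 9, t(9) = 31, t(10) = 49, t(11) = 7, t(12) = 1, t(13) = 15.
The sequence repeats with period 12.
So t(237) = t(1 + ((237-1) mod 12)) = t(9) = 31.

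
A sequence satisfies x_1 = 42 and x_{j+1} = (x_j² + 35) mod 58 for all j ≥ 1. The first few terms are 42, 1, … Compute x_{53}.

Listing terms: x_1 = 42, x_2 = 1, x_3 = 36, x_4 = 55, x_5 = 44, x_6 = 57, x_7 = 36.
Since x_7 = x_3 = 36, the sequence is eventually periodic: after a pre-period of length 2 it cycles with period 4.
For j ≥ 3, x_j depends only on (j - 3) mod 4. (53 - 3) mod 4 = 2, so x_{53} = x_5 = 44.

44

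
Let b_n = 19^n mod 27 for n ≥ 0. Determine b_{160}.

19

We have b_0 = 1, b_1 = 19, b_2 = 10, b_3 = 1.
The sequence repeats with period 3.
(160 - 0) mod 3 = 1, so b_{160} = b_1 = 19.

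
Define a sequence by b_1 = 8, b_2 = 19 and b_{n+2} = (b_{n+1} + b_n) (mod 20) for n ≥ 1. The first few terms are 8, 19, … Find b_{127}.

12

We have b_1 = 8, b_2 = 19, b_3 = 7, b_4 = 6, b_5 = 13, b_6 = 19, b_7 = 12, b_8 = 11, b_9 = 3, b_{10} = 14, b_{11} = 17, b_{12} = 11, b_{13} = 8, b_{14} = 19.
Since (b_{13}, b_{14}) = (b_1, b_2) = (8, 19) (two consecutive terms determine the rest), the sequence is periodic with period 12.
(127 - 1) mod 12 = 6, so b_{127} = b_7 = 12.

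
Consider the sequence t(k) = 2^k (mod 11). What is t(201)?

Listing terms: t(1) = 2, t(2) = 4, t(3) = 8, t(4) = 5, t(5) = 10, t(6) = 9, t(7) = 7, t(8) = 3, t(9) = 6, t(10) = 1, t(11) = 2.
The sequence repeats with period 10.
(201 - 1) mod 10 = 0, so t(201) = t(1) = 2.

2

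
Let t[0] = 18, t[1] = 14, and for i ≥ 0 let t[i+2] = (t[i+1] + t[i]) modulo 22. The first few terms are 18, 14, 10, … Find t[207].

18

We have t[0] = 18, t[1] = 14, t[2] = 10, t[3] = 2, t[4] = 12, t[5] = 14, t[6] = 4, t[7] = 18, t[8] = 0, t[9] = 18, t[10] = 18, t[11] = 14.
Since (t[10], t[11]) = (t[0], t[1]) = (18, 14) (two consecutive terms determine the rest), the sequence is periodic with period 10.
So t[207] = t[0 + ((207-0) mod 10)] = t[7] = 18.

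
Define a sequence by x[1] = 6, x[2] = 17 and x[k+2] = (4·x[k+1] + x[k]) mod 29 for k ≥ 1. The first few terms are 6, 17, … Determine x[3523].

28

We have x[1] = 6,  x[2] = 17,  x[3] = 16,  x[4] = 23,  x[5] = 21,  x[6] = 20,  x[7] = 14,  x[8] = 18,  x[9] = 28,  x[10] = 14,  x[11] = 26,  x[12] = 2,  x[13] = 5,  x[14] = 22,  x[15] = 6,  x[16] = 17.
The sequence repeats with period 14.
(3523 - 1) mod 14 = 8, so x[3523] = x[9] = 28.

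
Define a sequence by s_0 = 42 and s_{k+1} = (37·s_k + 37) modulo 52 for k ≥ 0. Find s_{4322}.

s_0 = 42; s_1 = 31; s_2 = 40; s_3 = 9; s_4 = 6; s_5 = 51; s_6 = 0; s_7 = 37; s_8 = 2; s_9 = 7; s_{10} = 36; s_{11} = 17; s_{12} = 42.
Since s_{12} = s_0 = 42, the sequence is periodic with period 12.
(4322 - 0) mod 12 = 2, so s_{4322} = s_2 = 40.

40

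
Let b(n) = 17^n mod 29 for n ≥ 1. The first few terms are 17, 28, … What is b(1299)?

Computing terms: b(1) = 17, b(2) = 28, b(3) = 12, b(4) = 1, b(5) = 17.
Since b(5) = b(1) = 17, the sequence is periodic with period 4.
So b(1299) = b(1 + ((1299-1) mod 4)) = b(3) = 12.

12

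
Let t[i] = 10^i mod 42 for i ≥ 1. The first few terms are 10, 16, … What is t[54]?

Computing terms: t[1] = 10; t[2] = 16; t[3] = 34; t[4] = 4; t[5] = 40; t[6] = 22; t[7] = 10.
The sequence repeats with period 6.
(54 - 1) mod 6 = 5, so t[54] = t[6] = 22.

22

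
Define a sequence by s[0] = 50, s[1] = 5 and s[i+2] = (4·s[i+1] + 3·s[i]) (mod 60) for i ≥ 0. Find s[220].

Computing terms: s[0] = 50; s[1] = 5; s[2] = 50; s[3] = 35; s[4] = 50; s[5] = 5.
The sequence repeats with period 4.
So s[220] = s[0 + ((220-0) mod 4)] = s[0] = 50.

50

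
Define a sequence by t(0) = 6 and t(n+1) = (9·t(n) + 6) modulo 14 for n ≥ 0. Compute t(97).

4

Listing terms: t(0) = 6, t(1) = 4, t(2) = 0, t(3) = 6.
The sequence repeats with period 3.
So t(97) = t(0 + ((97-0) mod 3)) = t(1) = 4.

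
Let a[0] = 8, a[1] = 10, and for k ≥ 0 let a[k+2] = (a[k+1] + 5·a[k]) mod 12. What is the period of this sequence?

6

We have a[0] = 8, a[1] = 10, a[2] = 2, a[3] = 4, a[4] = 2, a[5] = 10, a[6] = 8, a[7] = 10.
Since (a[6], a[7]) = (a[0], a[1]) = (8, 10) (two consecutive terms determine the rest), the sequence is periodic with period 6.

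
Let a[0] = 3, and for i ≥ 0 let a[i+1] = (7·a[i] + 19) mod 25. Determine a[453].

15

Listing terms: a[0] = 3; a[1] = 15; a[2] = 24; a[3] = 12; a[4] = 3.
Since a[4] = a[0] = 3, the sequence is periodic with period 4.
So a[453] = a[0 + ((453-0) mod 4)] = a[1] = 15.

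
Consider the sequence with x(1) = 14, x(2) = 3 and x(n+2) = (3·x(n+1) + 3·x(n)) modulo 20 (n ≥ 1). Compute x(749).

Computing terms: x(1) = 14,  x(2) = 3,  x(3) = 11,  x(4) = 2,  x(5) = 19,  x(6) = 3,  x(7) = 6,  x(8) = 7,  x(9) = 19,  x(10) = 18,  x(11) = 11,  x(12) = 7,  x(13) = 14,  x(14) = 3.
The sequence repeats with period 12.
So x(749) = x(1 + ((749-1) mod 12)) = x(5) = 19.

19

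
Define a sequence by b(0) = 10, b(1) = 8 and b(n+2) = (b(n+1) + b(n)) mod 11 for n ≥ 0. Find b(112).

Computing terms: b(0) = 10,  b(1) = 8,  b(2) = 7,  b(3) = 4,  b(4) = 0,  b(5) = 4,  b(6) = 4,  b(7) = 8,  b(8) = 1,  b(9) = 9,  b(10) = 10,  b(11) = 8.
The sequence repeats with period 10.
So b(112) = b(0 + ((112-0) mod 10)) = b(2) = 7.

7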